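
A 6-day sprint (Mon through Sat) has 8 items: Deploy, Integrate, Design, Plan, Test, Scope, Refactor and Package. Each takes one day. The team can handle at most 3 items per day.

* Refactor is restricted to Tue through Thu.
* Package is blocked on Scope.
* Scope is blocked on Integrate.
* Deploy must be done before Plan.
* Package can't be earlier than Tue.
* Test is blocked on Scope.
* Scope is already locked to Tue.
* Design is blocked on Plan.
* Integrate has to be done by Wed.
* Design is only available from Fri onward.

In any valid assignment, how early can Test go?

Wed

Precedence pushes Test to at least Wed.
Test at Wed is achievable: Deploy=Mon; Test=Wed; Integrate=Mon; Refactor=Tue; Scope=Tue; Design=Fri; Package=Wed; Plan=Tue.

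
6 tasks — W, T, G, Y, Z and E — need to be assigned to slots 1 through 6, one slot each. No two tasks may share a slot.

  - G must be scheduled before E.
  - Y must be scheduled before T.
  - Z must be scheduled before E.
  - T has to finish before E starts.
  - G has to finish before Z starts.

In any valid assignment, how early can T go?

2

Precedence pushes T to at least 2; downstream work caps T at 5.
T at 2 is achievable: T=2, G=3, Z=4, W=6, Y=1, E=5.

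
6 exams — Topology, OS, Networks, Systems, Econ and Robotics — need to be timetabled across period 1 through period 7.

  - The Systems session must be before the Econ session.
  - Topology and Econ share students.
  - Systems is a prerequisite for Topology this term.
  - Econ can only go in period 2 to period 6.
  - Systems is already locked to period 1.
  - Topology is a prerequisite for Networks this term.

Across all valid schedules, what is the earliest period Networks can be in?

Precedence pushes Networks to at least period 3.
Networks at period 3 is achievable: Systems=period 1, Topology=period 2, Networks=period 3, Econ=period 3, OS=period 1, Robotics=period 1.

period 3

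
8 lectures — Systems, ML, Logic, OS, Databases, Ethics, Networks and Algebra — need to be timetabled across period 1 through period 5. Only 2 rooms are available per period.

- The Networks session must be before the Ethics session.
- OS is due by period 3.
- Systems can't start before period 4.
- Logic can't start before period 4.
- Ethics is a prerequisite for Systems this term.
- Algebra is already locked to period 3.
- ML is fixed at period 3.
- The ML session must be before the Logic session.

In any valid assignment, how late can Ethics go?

period 4

Precedence pushes Ethics to at least period 2; downstream work caps Ethics at period 4.
Ethics at period 4 is achievable: Networks=period 1, Algebra=period 3, OS=period 1, ML=period 3, Databases=period 2, Systems=period 5, Ethics=period 4, Logic=period 4.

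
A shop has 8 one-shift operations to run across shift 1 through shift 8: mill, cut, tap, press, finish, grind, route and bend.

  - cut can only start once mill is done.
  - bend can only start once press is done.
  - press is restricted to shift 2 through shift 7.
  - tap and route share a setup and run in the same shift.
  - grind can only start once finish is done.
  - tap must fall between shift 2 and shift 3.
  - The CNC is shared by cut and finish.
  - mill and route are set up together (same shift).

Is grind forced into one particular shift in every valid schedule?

grind can be shift 2 (e.g. bend -> shift 3; route -> shift 2; cut -> shift 3; finish -> shift 1; grind -> shift 2; press -> shift 2; tap -> shift 2; mill -> shift 2) or shift 3 (e.g. bend -> shift 3, tap -> shift 2, cut -> shift 3, route -> shift 2, finish -> shift 1, grind -> shift 3, press -> shift 2, mill -> shift 2).

No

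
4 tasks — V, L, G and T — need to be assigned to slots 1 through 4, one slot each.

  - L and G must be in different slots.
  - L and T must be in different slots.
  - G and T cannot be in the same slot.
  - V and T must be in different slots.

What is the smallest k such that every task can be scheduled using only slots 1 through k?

3

Check 2 slots directly (anything shorter is at least as hard).
Could 2 slots be enough, i.e. nothing placed later than 2? No: L, G and T must all be in different slots (L/G can't share; L/T can't share; G/T can't share), but only 2 slots are available: 3 tasks can't fit in 2 distinct slots.
So 2 slots is not enough.
3 works (last occupied slot: 3): for example V=1; L=1; G=2; T=3.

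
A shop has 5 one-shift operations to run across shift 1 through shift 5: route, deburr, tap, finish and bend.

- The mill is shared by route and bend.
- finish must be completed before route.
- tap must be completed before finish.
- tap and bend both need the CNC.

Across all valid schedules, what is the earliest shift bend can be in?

shift 1

bend at shift 1 is achievable: bend in shift 1; tap in shift 2; deburr in shift 1; route in shift 4; finish in shift 3.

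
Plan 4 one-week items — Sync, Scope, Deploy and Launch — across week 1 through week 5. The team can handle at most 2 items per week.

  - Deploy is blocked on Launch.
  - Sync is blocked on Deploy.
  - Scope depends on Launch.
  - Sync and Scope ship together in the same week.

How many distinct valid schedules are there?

10

Splitting on Sync: it can be week 3 (1), week 4 (3), week 5 (6). Listing each branch's schedules as (Scope, Deploy, Launch) by week number:
Sync=week 3: (3,2,1) — 1.
Sync=week 4: (4,2,1) (4,3,1) (4,3,2) — 3.
Sync=week 5: (5,2,1) (5,3,1) (5,3,2) (5,4,1) (5,4,2) (5,4,3) — 6.
Summing: 1 + 3 + 6 = 10.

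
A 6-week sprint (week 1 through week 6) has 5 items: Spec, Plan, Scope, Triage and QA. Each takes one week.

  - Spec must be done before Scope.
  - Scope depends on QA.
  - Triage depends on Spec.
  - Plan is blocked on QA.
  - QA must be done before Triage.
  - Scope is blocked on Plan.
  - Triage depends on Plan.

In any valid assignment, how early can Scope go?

Precedence pushes Scope to at least week 3.
Scope at week 3 is achievable: Spec -> week 1, QA -> week 1, Triage -> week 3, Plan -> week 2, Scope -> week 3.

week 3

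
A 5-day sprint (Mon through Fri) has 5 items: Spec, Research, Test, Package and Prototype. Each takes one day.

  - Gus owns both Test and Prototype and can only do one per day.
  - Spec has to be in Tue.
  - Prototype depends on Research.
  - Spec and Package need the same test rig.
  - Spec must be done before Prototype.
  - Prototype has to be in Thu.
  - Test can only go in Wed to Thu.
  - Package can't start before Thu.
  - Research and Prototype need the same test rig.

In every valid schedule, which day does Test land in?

Test's window is Wed–Thu.
Prototype is fixed at Thu, and Test can't share a day with Prototype.
So Test must be Wed.

Wed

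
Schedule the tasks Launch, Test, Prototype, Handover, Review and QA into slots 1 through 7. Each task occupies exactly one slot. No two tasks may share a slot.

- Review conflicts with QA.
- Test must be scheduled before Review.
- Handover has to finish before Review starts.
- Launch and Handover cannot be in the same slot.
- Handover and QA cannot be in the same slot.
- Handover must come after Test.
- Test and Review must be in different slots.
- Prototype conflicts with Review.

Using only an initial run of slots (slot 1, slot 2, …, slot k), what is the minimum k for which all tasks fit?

6

The precedence chain requires at least 3 distinct slots.
With at most 1 per slot and 6 tasks, at least 6 slots are needed.
6 works (last occupied slot: 6): for example Review in 3, QA in 6, Test in 1, Launch in 4, Handover in 2, Prototype in 5.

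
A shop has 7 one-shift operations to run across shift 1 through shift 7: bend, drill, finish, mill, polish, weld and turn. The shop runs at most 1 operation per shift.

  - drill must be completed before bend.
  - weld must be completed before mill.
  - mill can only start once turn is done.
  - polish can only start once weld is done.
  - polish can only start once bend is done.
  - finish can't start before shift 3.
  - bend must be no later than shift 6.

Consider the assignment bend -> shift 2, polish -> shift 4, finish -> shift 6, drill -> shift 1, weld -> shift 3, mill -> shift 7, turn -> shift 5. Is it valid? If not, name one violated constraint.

The shop runs at most 1 operation per shift — holds.
drill must be completed before bend — holds.
bend must be no later than shift 6 — holds.
finish can't start before shift 3 — holds.
polish can only start once bend is done — holds.
polish can only start once weld is done — holds.
weld must be completed before mill — holds.
mill can only start once turn is done — holds.

Valid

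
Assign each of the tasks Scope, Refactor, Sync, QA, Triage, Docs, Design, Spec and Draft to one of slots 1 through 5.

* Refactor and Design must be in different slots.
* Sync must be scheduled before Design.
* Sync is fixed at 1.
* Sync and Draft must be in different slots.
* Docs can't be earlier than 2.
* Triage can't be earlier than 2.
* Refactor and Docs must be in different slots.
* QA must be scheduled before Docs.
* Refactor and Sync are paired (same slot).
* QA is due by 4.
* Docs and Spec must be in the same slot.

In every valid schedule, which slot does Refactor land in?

Refactor must be in the same slot as Sync, which can't be after 1, so Refactor is at most 1.
So Refactor is pinned to 1.

1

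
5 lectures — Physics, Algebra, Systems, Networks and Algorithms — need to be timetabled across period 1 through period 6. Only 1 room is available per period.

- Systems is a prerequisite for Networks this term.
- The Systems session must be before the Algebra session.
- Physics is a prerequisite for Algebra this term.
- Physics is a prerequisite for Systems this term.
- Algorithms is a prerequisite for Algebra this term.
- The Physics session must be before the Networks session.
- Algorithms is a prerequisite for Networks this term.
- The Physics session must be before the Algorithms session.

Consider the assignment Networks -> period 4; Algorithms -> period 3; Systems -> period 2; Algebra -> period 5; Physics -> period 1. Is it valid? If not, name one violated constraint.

Yes

Physics is a prerequisite for Systems this term — holds.
Systems is a prerequisite for Networks this term — holds.
Only 1 room is available per period — holds.
The Physics session must be before the Networks session — holds.
The Systems session must be before the Algebra session — holds.
Physics is a prerequisite for Algebra this term — holds.
Algorithms is a prerequisite for Networks this term — holds.
The Physics session must be before the Algorithms session — holds.
Algorithms is a prerequisite for Algebra this term — holds.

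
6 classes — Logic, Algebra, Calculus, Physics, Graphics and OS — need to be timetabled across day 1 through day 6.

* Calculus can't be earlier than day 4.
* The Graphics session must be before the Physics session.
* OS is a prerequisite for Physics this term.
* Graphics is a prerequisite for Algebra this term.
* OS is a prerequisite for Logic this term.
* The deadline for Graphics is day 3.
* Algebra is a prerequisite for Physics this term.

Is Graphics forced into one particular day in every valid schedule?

No

Graphics can be day 1 (e.g. Physics in day 3; Logic in day 2; Algebra in day 2; Graphics in day 1; Calculus in day 4; OS in day 1) or day 2 (e.g. Logic -> day 2, Algebra -> day 3, OS -> day 1, Calculus -> day 4, Graphics -> day 2, Physics -> day 4).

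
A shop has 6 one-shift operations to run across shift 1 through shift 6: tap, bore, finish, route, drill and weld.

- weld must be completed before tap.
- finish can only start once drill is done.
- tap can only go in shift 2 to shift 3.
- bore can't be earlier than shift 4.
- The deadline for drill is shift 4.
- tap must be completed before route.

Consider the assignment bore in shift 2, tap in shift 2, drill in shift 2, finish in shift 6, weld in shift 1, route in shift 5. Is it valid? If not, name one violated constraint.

No — it violates: bore can't be earlier than shift 4

tap must be completed before route — holds.
finish can only start once drill is done — holds.
The deadline for drill is shift 4 — holds.
weld must be completed before tap — holds.
tap can only go in shift 2 to shift 3 — holds.
bore can't be earlier than shift 4 — violated.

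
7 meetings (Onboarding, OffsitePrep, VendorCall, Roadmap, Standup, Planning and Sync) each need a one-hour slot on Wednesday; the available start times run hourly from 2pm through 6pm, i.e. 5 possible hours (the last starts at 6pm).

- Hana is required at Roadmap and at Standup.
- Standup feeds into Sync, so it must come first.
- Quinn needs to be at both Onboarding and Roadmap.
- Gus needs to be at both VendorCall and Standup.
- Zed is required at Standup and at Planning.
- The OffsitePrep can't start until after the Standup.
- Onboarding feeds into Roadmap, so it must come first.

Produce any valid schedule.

Onboarding -> 2pm, Sync -> 3pm, Planning -> 3pm, VendorCall -> 3pm, OffsitePrep -> 3pm, Standup -> 2pm, Roadmap -> 3pm

Checking: Standup(2pm) before Sync(3pm); Onboarding(2pm) before Roadmap(3pm); Standup(2pm) before OffsitePrep(3pm); VendorCall(3pm) != Standup(2pm); Standup(2pm) != Planning(3pm); Roadmap(3pm) != Standup(2pm); Onboarding(2pm) != Roadmap(3pm).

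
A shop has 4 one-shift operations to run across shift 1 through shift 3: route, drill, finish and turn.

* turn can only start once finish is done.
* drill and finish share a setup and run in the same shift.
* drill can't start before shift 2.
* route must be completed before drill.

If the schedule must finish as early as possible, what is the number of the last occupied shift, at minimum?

The precedence chain requires at least 3 distinct shifts.
3 works (last occupied shift: shift 3): for example drill=shift 2, route=shift 1, turn=shift 3, finish=shift 2.

shift 3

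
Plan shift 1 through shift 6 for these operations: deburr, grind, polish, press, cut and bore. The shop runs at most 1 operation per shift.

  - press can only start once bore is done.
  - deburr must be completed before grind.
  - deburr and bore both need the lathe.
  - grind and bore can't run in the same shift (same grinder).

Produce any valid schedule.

press=shift 4, cut=shift 6, polish=shift 5, deburr=shift 1, bore=shift 3, grind=shift 2

Checking: deburr(shift 1) before grind(shift 2); bore(shift 3) before press(shift 4); deburr(shift 1) != bore(shift 3); grind(shift 2) != bore(shift 3); max 1 per shift (cap 1).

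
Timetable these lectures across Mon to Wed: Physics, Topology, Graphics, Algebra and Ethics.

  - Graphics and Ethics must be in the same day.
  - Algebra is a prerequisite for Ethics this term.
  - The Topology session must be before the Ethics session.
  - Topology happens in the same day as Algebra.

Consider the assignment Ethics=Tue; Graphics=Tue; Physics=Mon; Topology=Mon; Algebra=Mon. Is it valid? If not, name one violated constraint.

Algebra is a prerequisite for Ethics this term — holds.
Topology happens in the same day as Algebra — holds.
The Topology session must be before the Ethics session — holds.
Graphics and Ethics must be in the same day — holds.

Yes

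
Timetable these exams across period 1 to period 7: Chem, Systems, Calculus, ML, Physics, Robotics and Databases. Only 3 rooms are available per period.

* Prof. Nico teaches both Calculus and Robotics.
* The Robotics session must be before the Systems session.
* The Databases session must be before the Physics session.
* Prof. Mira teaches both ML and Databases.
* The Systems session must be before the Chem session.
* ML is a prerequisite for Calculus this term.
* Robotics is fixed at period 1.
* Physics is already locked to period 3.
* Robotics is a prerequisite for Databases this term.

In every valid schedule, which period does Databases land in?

Robotics is fixed at period 1 and must come before Databases, so Databases is at least period 2.
Physics is fixed at period 3 and must come after Databases, so Databases is at most period 2.
So Databases must be period 2.

period 2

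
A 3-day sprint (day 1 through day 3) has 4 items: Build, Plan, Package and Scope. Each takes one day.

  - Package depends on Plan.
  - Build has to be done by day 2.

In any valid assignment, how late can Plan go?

Downstream work caps Plan at day 2.
Plan at day 2 is achievable: Package in day 3, Build in day 1, Scope in day 1, Plan in day 2.

day 2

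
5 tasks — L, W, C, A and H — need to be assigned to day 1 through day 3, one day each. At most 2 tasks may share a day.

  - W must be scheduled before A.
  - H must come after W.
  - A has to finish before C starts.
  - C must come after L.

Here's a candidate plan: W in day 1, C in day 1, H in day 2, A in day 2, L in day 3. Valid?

A has to finish before C starts — violated.
C must come after L — violated.
H must come after W — holds.
W must be scheduled before A — holds.
At most 2 tasks may share a day — holds.

Invalid. C must come after L.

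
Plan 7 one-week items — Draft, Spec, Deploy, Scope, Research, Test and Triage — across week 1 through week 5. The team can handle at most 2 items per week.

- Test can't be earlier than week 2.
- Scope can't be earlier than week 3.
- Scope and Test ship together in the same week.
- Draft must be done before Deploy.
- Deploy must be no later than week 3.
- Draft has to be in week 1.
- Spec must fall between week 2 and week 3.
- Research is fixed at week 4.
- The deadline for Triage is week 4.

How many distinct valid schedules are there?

Splitting on Spec: it can be week 2 (9), week 3 (7). Listing each branch's schedules as (Draft, Deploy, Scope, Research, Test, Triage) by week number:
Spec=week 2: (1,2,3,4,3,1) (1,2,3,4,3,4) (1,2,5,4,5,1) (1,2,5,4,5,3) (1,2,5,4,5,4) (1,3,5,4,5,1) (1,3,5,4,5,2) (1,3,5,4,5,3) (1,3,5,4,5,4) — 9.
Spec=week 3: (1,2,5,4,5,1) (1,2,5,4,5,2) (1,2,5,4,5,3) (1,2,5,4,5,4) (1,3,5,4,5,1) (1,3,5,4,5,2) (1,3,5,4,5,4) — 7.
Summing: 9 + 7 = 16.

16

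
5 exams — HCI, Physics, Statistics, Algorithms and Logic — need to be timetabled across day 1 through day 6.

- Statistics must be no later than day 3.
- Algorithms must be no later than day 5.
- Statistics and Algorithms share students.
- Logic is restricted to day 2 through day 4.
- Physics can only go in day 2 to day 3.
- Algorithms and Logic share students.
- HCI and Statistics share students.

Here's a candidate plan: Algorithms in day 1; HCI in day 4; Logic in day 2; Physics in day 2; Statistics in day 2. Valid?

Statistics must be no later than day 3 — holds.
Algorithms must be no later than day 5 — holds.
Statistics and Algorithms share students — holds.
HCI and Statistics share students — holds.
Logic is restricted to day 2 through day 4 — holds.
Physics can only go in day 2 to day 3 — holds.
Algorithms and Logic share students — holds.

Yes, all constraints hold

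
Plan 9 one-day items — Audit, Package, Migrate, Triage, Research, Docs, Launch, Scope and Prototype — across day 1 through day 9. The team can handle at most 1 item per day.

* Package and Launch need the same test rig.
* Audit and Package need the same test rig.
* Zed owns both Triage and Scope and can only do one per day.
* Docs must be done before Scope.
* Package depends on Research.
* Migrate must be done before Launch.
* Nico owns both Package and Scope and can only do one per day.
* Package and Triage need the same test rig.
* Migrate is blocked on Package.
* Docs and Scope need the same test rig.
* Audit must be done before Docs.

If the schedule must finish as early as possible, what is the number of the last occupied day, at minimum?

The precedence chain requires at least 4 distinct days.
With at most 1 per day and 9 tasks, at least 9 days are needed.
9 works (last occupied day: day 9): for example Triage=day 8; Launch=day 6; Docs=day 5; Research=day 1; Audit=day 4; Scope=day 7; Prototype=day 9; Migrate=day 3; Package=day 2.

day 9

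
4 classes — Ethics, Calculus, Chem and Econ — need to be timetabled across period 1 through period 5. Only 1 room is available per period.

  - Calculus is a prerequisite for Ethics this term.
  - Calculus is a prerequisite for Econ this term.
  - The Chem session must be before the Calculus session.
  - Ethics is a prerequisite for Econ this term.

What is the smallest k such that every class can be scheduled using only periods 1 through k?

The precedence chain requires at least 4 distinct periods.
With at most 1 per period and 4 classes, at least 4 periods are needed.
4 works (last occupied period: period 4): for example Calculus in period 2, Chem in period 1, Econ in period 4, Ethics in period 3.

4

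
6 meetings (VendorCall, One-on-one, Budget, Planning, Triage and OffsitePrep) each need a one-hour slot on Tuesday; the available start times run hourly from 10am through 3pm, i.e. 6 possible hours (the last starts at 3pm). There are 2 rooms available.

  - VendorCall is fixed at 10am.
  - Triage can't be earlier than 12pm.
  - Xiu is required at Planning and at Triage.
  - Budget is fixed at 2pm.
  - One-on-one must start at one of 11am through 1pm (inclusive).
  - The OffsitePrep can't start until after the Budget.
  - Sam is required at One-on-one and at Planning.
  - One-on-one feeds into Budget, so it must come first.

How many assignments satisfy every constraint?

Splitting on One-on-one: it can be 11am (16), 12pm (17), 1pm (17). Listing each branch's schedules as (VendorCall, Budget, Planning, Triage, OffsitePrep):
One-on-one=11am: (10am,2pm,10am,12pm,3pm) (10am,2pm,10am,1pm,3pm) (10am,2pm,10am,2pm,3pm) (10am,2pm,10am,3pm,3pm) (10am,2pm,12pm,1pm,3pm) (10am,2pm,12pm,2pm,3pm) (10am,2pm,12pm,3pm,3pm) (10am,2pm,1pm,12pm,3pm) (10am,2pm,1pm,2pm,3pm) (10am,2pm,1pm,3pm,3pm) (10am,2pm,2pm,12pm,3pm) (10am,2pm,2pm,1pm,3pm) (10am,2pm,2pm,3pm,3pm) (10am,2pm,3pm,12pm,3pm) (10am,2pm,3pm,1pm,3pm) (10am,2pm,3pm,2pm,3pm) — 16.
One-on-one=12pm: (10am,2pm,10am,12pm,3pm) (10am,2pm,10am,1pm,3pm) (10am,2pm,10am,2pm,3pm) (10am,2pm,10am,3pm,3pm) (10am,2pm,11am,12pm,3pm) (10am,2pm,11am,1pm,3pm) (10am,2pm,11am,2pm,3pm) (10am,2pm,11am,3pm,3pm) (10am,2pm,1pm,12pm,3pm) (10am,2pm,1pm,2pm,3pm) (10am,2pm,1pm,3pm,3pm) (10am,2pm,2pm,12pm,3pm) (10am,2pm,2pm,1pm,3pm) (10am,2pm,2pm,3pm,3pm) (10am,2pm,3pm,12pm,3pm) (10am,2pm,3pm,1pm,3pm) (10am,2pm,3pm,2pm,3pm) — 17.
One-on-one=1pm: (10am,2pm,10am,12pm,3pm) (10am,2pm,10am,1pm,3pm) (10am,2pm,10am,2pm,3pm) (10am,2pm,10am,3pm,3pm) (10am,2pm,11am,12pm,3pm) (10am,2pm,11am,1pm,3pm) (10am,2pm,11am,2pm,3pm) (10am,2pm,11am,3pm,3pm) (10am,2pm,12pm,1pm,3pm) (10am,2pm,12pm,2pm,3pm) (10am,2pm,12pm,3pm,3pm) (10am,2pm,2pm,12pm,3pm) (10am,2pm,2pm,1pm,3pm) (10am,2pm,2pm,3pm,3pm) (10am,2pm,3pm,12pm,3pm) (10am,2pm,3pm,1pm,3pm) (10am,2pm,3pm,2pm,3pm) — 17.
Summing: 16 + 17 + 17 = 50.

50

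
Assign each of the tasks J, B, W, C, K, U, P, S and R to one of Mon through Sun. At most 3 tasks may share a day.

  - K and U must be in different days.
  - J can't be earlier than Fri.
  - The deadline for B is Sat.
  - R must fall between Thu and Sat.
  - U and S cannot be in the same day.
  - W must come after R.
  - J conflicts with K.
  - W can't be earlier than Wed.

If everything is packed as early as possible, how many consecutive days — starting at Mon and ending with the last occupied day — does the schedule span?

The precedence chain requires at least 2 distinct days.
With at most 3 per day and 9 tasks, at least 3 days are needed.
J can't be placed before Fri — that is day 5 counting from Mon — so the schedule must run through at least 5 days.
5 works (last occupied day: Fri): for example P=Tue; U=Tue; S=Wed; J=Fri; B=Mon; C=Mon; K=Mon; R=Thu; W=Fri.

5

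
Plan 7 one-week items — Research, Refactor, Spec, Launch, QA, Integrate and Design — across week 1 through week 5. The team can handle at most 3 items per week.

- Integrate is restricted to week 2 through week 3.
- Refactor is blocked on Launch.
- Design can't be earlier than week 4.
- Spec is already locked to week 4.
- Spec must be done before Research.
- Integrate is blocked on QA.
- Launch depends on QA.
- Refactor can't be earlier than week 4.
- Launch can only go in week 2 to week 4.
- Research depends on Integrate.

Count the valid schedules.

Splitting on Refactor: it can be week 4 (10), week 5 (16). Listing each branch's schedules as (Research, Spec, Launch, QA, Integrate, Design) by week number:
Refactor=week 4: (5,4,2,1,2,4) (5,4,2,1,2,5) (5,4,2,1,3,4) (5,4,2,1,3,5) (5,4,3,1,2,4) (5,4,3,1,2,5) (5,4,3,1,3,4) (5,4,3,1,3,5) (5,4,3,2,3,4) (5,4,3,2,3,5) — 10.
Refactor=week 5: (5,4,2,1,2,4) (5,4,2,1,2,5) (5,4,2,1,3,4) (5,4,2,1,3,5) (5,4,3,1,2,4) (5,4,3,1,2,5) (5,4,3,1,3,4) (5,4,3,1,3,5) (5,4,3,2,3,4) (5,4,3,2,3,5) (5,4,4,1,2,4) (5,4,4,1,2,5) (5,4,4,1,3,4) (5,4,4,1,3,5) (5,4,4,2,3,4) (5,4,4,2,3,5) — 16.
Summing: 10 + 16 = 26.

26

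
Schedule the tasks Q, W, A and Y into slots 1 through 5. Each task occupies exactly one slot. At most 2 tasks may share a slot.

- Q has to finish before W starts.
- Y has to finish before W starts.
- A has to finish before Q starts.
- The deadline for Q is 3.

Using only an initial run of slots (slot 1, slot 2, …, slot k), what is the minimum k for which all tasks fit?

The precedence chain requires at least 3 distinct slots.
With at most 2 per slot and 4 tasks, at least 2 slots are needed.
3 works (last occupied slot: 3): for example Y=1, Q=2, W=3, A=1.

3 slots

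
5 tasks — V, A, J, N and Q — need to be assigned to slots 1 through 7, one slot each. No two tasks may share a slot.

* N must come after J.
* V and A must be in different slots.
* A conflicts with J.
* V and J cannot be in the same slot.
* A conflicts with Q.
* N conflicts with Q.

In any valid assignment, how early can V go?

1

V at 1 is achievable: Q -> 5; N -> 3; V -> 1; A -> 4; J -> 2.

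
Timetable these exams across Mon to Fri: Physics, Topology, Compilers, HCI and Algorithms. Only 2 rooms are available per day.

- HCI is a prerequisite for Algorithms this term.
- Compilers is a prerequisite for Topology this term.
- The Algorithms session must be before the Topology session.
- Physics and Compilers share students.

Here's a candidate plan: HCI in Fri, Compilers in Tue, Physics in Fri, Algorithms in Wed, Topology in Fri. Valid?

Invalid. Only 2 rooms are available per day.

Compilers is a prerequisite for Topology this term — holds.
The Algorithms session must be before the Topology session — holds.
HCI is a prerequisite for Algorithms this term — violated.
Only 2 rooms are available per day — violated.
Physics and Compilers share students — holds.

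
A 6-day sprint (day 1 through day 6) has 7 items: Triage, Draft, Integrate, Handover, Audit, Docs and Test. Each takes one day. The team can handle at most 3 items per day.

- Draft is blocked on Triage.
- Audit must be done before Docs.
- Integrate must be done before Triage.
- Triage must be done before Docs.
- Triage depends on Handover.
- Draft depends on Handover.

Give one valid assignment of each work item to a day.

Test in day 2; Draft in day 3; Audit in day 1; Handover in day 1; Docs in day 3; Integrate in day 1; Triage in day 2

Checking: Handover(day 1) before Draft(day 3); Audit(day 1) before Docs(day 3); Triage(day 2) before Draft(day 3); Triage(day 2) before Docs(day 3); Handover(day 1) before Triage(day 2); Integrate(day 1) before Triage(day 2); max 3 per day (cap 3).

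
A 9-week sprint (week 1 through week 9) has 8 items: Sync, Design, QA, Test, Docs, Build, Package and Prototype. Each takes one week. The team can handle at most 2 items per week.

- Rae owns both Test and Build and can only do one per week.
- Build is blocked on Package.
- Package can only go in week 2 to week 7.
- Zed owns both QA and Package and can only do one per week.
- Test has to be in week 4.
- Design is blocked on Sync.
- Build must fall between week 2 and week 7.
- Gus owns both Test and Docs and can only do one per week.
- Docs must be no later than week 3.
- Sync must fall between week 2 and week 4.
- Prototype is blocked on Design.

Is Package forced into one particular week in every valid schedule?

No

Package can be week 2 (e.g. Test=week 4, Package=week 2, Docs=week 1, Sync=week 2, Build=week 3, Prototype=week 4, QA=week 1, Design=week 3) or week 3 (e.g. Build -> week 5, Docs -> week 1, QA -> week 1, Sync -> week 2, Prototype -> week 4, Package -> week 3, Design -> week 3, Test -> week 4).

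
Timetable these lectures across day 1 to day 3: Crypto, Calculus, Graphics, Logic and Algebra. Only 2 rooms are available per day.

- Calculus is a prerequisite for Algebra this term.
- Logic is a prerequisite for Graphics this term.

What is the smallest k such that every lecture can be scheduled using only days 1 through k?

The precedence chain requires at least 2 distinct days.
With at most 2 per day and 5 lectures, at least 3 days are needed.
3 works (last occupied day: day 3): for example Algebra in day 2, Logic in day 1, Calculus in day 1, Crypto in day 3, Graphics in day 2.

3 days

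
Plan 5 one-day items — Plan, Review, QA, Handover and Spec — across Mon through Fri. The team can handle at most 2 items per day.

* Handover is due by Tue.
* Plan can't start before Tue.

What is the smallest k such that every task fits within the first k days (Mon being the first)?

With at most 2 per day and 5 tasks, at least 3 days are needed.
Plan can't be placed before Tue — that is day 2 counting from Mon — so the schedule must run through at least 2 days.
3 works (last occupied day: Wed): for example Handover -> Mon; Spec -> Wed; Review -> Mon; QA -> Tue; Plan -> Tue.

3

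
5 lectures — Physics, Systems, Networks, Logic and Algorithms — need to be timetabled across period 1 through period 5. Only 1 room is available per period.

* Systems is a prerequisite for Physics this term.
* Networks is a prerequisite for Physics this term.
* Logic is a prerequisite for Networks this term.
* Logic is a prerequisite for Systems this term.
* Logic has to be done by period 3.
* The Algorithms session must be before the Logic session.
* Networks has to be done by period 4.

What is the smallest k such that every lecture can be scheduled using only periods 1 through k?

5

The precedence chain requires at least 4 distinct periods.
With at most 1 per period and 5 lectures, at least 5 periods are needed.
5 works (last occupied period: period 5): for example Algorithms=period 1, Physics=period 5, Logic=period 2, Systems=period 4, Networks=period 3.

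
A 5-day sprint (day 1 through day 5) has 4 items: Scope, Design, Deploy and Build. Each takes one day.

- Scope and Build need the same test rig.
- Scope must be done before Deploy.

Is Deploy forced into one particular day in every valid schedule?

No

Deploy can be day 2 (e.g. Design=day 1, Scope=day 1, Deploy=day 2, Build=day 2) or day 3 (e.g. Build=day 2; Design=day 1; Deploy=day 3; Scope=day 1).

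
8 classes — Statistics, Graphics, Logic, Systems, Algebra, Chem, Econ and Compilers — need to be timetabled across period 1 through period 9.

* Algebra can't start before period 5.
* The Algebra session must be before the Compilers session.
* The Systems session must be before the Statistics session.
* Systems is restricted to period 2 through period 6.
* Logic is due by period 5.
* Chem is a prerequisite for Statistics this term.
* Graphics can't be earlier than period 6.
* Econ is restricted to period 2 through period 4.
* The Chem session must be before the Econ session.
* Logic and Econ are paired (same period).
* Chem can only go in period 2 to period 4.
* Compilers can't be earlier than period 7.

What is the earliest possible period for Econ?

period 3

Econ is available from period 2; precedence pushes Econ to at least period 3; Econ's own window allows nothing later than period 4.
Econ at period 3 is achievable: Econ=period 3; Compilers=period 7; Systems=period 2; Chem=period 2; Graphics=period 6; Algebra=period 5; Logic=period 3; Statistics=period 3.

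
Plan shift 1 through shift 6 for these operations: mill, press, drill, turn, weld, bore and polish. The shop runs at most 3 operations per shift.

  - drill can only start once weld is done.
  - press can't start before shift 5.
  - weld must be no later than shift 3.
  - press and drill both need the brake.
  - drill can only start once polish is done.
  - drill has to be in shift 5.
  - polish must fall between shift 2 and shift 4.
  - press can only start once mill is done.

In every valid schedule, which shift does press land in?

press's window is shift 5–shift 6.
drill is fixed at shift 5, and press can't share a shift with drill.
So press must be shift 6.

shift 6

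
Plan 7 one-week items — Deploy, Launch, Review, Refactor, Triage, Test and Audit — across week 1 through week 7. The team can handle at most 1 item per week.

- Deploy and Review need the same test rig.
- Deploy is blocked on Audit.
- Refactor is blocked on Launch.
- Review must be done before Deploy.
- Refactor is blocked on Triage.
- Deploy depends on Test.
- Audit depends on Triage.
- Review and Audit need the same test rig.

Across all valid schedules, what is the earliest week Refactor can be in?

week 3

Precedence pushes Refactor to at least week 2.
Refactor at week 3 is achievable: Audit -> week 4, Refactor -> week 3, Test -> week 6, Review -> week 5, Deploy -> week 7, Triage -> week 1, Launch -> week 2.
Nothing earlier works — the conflict and capacity constraints rule out every week before week 3.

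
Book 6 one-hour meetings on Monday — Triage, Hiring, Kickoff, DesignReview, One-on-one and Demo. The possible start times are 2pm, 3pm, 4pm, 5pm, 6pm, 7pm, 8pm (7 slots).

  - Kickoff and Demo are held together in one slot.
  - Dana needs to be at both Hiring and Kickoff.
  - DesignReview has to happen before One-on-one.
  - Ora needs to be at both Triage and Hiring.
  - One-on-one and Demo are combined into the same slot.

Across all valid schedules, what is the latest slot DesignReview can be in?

7pm

Downstream work caps DesignReview at 7pm.
DesignReview at 7pm is achievable: DesignReview -> 7pm; One-on-one -> 8pm; Demo -> 8pm; Hiring -> 3pm; Triage -> 2pm; Kickoff -> 8pm.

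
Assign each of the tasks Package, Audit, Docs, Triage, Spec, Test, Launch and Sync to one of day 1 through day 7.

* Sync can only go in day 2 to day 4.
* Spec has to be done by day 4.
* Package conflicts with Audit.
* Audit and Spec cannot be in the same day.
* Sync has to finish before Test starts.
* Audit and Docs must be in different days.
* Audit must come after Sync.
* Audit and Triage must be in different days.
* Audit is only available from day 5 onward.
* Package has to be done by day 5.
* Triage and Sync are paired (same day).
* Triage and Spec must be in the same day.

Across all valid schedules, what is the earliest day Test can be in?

day 3

Precedence pushes Test to at least day 3.
Test at day 3 is achievable: Docs -> day 1; Package -> day 1; Spec -> day 2; Triage -> day 2; Sync -> day 2; Audit -> day 5; Launch -> day 1; Test -> day 3.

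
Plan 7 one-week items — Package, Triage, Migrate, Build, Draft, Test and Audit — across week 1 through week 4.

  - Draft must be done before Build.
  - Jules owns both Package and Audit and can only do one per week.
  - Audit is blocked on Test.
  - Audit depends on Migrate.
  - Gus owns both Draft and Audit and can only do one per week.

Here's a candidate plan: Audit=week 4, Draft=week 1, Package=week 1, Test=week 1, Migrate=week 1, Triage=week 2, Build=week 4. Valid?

Jules owns both Package and Audit and can only do one per week — holds.
Audit is blocked on Test — holds.
Draft must be done before Build — holds.
Audit depends on Migrate — holds.
Gus owns both Draft and Audit and can only do one per week — holds.

Valid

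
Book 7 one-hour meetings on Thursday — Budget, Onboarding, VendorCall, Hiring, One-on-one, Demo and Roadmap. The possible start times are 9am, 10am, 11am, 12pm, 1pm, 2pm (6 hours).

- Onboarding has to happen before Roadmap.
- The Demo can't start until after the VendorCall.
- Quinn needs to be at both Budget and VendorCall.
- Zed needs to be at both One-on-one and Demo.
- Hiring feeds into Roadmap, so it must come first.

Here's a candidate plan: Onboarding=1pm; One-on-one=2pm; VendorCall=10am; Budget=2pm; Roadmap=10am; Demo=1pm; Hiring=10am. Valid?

Quinn needs to be at both Budget and VendorCall — holds.
Onboarding has to happen before Roadmap — violated.
The Demo can't start until after the VendorCall — holds.
Zed needs to be at both One-on-one and Demo — holds.
Hiring feeds into Roadmap, so it must come first — violated.

No. Onboarding has to happen before Roadmap is not satisfied.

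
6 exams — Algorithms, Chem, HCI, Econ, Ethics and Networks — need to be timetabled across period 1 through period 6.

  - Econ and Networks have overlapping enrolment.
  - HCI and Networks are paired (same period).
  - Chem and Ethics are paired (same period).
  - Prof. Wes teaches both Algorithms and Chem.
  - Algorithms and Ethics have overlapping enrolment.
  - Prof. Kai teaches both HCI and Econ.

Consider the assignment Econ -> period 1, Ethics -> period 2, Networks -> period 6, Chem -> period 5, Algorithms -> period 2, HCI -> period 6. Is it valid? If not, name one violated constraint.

HCI and Networks are paired (same period) — holds.
Algorithms and Ethics have overlapping enrolment — violated.
Prof. Kai teaches both HCI and Econ — holds.
Econ and Networks have overlapping enrolment — holds.
Prof. Wes teaches both Algorithms and Chem — holds.
Chem and Ethics are paired (same period) — violated.

Invalid. Algorithms and Ethics have overlapping enrolment.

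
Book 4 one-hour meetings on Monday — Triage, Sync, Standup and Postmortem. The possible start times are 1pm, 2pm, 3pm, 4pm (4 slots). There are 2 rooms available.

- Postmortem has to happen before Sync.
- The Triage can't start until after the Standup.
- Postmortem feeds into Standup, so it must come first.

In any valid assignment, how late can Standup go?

3pm

Precedence pushes Standup to at least 2pm; downstream work caps Standup at 3pm.
Standup at 3pm is achievable: Sync -> 2pm, Standup -> 3pm, Postmortem -> 1pm, Triage -> 4pm.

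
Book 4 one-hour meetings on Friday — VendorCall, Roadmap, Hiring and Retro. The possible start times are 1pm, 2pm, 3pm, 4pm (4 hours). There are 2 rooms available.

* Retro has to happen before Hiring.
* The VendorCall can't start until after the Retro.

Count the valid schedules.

50

Splitting on VendorCall: it can be 2pm (11), 3pm (18), 4pm (21). Listing each branch's schedules as (Roadmap, Hiring, Retro):
VendorCall=2pm: (1pm,2pm,1pm) (1pm,3pm,1pm) (1pm,4pm,1pm) (2pm,3pm,1pm) (2pm,4pm,1pm) (3pm,2pm,1pm) (3pm,3pm,1pm) (3pm,4pm,1pm) (4pm,2pm,1pm) (4pm,3pm,1pm) (4pm,4pm,1pm) — 11.
VendorCall=3pm: (1pm,2pm,1pm) (1pm,3pm,1pm) (1pm,3pm,2pm) (1pm,4pm,1pm) (1pm,4pm,2pm) (2pm,2pm,1pm) (2pm,3pm,1pm) (2pm,3pm,2pm) (2pm,4pm,1pm) (2pm,4pm,2pm) (3pm,2pm,1pm) (3pm,4pm,1pm) (3pm,4pm,2pm) (4pm,2pm,1pm) (4pm,3pm,1pm) (4pm,3pm,2pm) (4pm,4pm,1pm) (4pm,4pm,2pm) — 18.
VendorCall=4pm: (1pm,2pm,1pm) (1pm,3pm,1pm) (1pm,3pm,2pm) (1pm,4pm,1pm) (1pm,4pm,2pm) (1pm,4pm,3pm) (2pm,2pm,1pm) (2pm,3pm,1pm) (2pm,3pm,2pm) (2pm,4pm,1pm) (2pm,4pm,2pm) (2pm,4pm,3pm) (3pm,2pm,1pm) (3pm,3pm,1pm) (3pm,3pm,2pm) (3pm,4pm,1pm) (3pm,4pm,2pm) (3pm,4pm,3pm) (4pm,2pm,1pm) (4pm,3pm,1pm) (4pm,3pm,2pm) — 21.
Summing: 11 + 18 + 21 = 50.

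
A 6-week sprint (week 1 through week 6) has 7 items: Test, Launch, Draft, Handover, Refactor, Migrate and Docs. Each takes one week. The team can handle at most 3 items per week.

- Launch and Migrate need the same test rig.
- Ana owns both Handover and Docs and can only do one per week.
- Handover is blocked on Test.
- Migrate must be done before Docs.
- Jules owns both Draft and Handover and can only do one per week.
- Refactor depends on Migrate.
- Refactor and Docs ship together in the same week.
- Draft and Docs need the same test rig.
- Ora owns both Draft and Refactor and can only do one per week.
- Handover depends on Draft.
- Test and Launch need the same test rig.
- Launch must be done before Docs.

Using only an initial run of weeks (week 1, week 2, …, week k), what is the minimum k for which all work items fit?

The precedence chain requires at least 2 distinct weeks.
With at most 3 per week and 7 work items, at least 3 weeks are needed.
3 works (last occupied week: week 3): for example Refactor -> week 3; Test -> week 1; Handover -> week 2; Migrate -> week 1; Launch -> week 2; Draft -> week 1; Docs -> week 3.

3 weeks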